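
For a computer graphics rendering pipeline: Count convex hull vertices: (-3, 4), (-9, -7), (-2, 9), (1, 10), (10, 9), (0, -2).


Convex hull vertices (CCW): (-9, -7), (0, -2), (10, 9), (1, 10), (-2, 9)
Count = 5

5


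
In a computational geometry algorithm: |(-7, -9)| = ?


|u| = sqrt((-7)^2 + (-9)^2) = sqrt(130) = 11.4018

11.4018


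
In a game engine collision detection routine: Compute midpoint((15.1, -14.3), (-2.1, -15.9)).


M = ((15.1+(-2.1))/2, ((-14.3)+(-15.9))/2)
= (6.5, -15.1)

(6.5, -15.1)


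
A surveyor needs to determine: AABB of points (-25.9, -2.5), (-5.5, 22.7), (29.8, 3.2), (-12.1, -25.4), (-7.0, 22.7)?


x range: [-25.9, 29.8]
y range: [-25.4, 22.7]
Bounding box: (-25.9,-25.4) to (29.8,22.7)

(-25.9,-25.4) to (29.8,22.7)


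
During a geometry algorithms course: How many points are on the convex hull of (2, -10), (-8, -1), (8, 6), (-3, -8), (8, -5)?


Convex hull vertices (CCW): (-8, -1), (-3, -8), (2, -10), (8, -5), (8, 6)
Count = 5

5


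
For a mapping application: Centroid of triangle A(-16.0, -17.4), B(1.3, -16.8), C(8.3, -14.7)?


Centroid = ((x_A+x_B+x_C)/3, (y_A+y_B+y_C)/3)
= (((-16)+1.3+8.3)/3, ((-17.4)+(-16.8)+(-14.7))/3)
= (-2.1333, -16.3)

(-2.1333, -16.3)


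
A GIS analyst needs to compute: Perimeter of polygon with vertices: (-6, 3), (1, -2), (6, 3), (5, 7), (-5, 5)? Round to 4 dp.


Sides: (-6, 3)->(1, -2): sqrt(74) = 8.602325, (1, -2)->(6, 3): sqrt(50) = 7.071068, (6, 3)->(5, 7): sqrt(17) = 4.123106, (5, 7)->(-5, 5): sqrt(104) = 10.198039, (-5, 5)->(-6, 3): sqrt(5) = 2.236068
Sum = 32.230606
Perimeter = 32.2306

32.2306


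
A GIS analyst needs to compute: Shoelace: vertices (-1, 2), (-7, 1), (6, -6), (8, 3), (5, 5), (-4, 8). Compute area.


Shoelace sum: ((-1)*1 - (-7)*2) + ((-7)*(-6) - 6*1) + (6*3 - 8*(-6)) + (8*5 - 5*3) + (5*8 - (-4)*5) + ((-4)*2 - (-1)*8)
= 200
Area = |200|/2 = 100

100


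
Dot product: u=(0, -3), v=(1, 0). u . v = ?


u . v = u_x*v_x + u_y*v_y = 0*1 + (-3)*0
= 0 + 0 = 0

0


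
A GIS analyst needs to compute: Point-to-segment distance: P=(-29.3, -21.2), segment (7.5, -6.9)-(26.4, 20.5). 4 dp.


Project P onto AB: t = 0 (clamped to [0,1])
Closest point on segment: (7.5, -6.9)
Distance: 39.4808

39.4808


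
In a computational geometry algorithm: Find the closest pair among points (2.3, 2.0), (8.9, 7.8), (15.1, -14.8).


d(P0,P1) = 8.7864, d(P0,P2) = 21.1206, d(P1,P2) = 23.435
Closest: P0 and P1

Closest pair: (2.3, 2.0) and (8.9, 7.8), distance = 8.7864


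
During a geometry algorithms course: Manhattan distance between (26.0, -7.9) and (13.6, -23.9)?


|26-13.6| + |(-7.9)-(-23.9)| = 12.4 + 16 = 28.4

28.4


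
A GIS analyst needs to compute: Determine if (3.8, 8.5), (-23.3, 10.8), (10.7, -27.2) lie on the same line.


Cross product: ((-23.3)-3.8)*((-27.2)-8.5) - (10.8-8.5)*(10.7-3.8)
= 951.6

No, not collinear


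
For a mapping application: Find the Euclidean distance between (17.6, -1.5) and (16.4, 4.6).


dx=-1.2, dy=6.1
d^2 = (-1.2)^2 + 6.1^2 = 38.65
d = sqrt(38.65) = 6.2169

6.2169


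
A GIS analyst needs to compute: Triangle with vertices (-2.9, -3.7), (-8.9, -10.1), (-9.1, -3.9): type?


Side lengths squared: AB^2=76.96, BC^2=38.48, CA^2=38.48
Sorted: [38.48, 38.48, 76.96]
By sides: Isosceles, By angles: Right

Isosceles, Right


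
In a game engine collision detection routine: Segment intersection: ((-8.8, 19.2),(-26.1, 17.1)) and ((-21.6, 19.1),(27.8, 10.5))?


Cross products: d1=115.02, d2=-137.5, d3=-25.15, d4=227.37
d1*d2 < 0 and d3*d4 < 0? yes

Yes, they intersect


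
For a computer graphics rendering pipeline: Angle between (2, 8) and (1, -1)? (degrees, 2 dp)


u.v = -6, |u| = sqrt(68) = 8.2462, |v| = sqrt(2) = 1.4142
cos(theta) = u.v/(|u||v|) = -6/sqrt(136) = -0.514496
theta = acos(-0.514496) = 120.96 degrees

120.96 degrees


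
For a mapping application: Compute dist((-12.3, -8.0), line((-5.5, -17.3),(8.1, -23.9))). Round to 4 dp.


|cross product| = 81.6
|line direction| = sqrt(228.52) = 15.1169
Distance = 81.6/sqrt(228.52) = 5.3979

5.3979


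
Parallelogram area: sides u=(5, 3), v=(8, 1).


|u x v| = |5*1 - 3*8|
= |5 - 24| = 19

19


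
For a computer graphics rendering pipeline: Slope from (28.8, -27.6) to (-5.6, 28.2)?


slope = (y2-y1)/(x2-x1) = (28.2-(-27.6))/((-5.6)-28.8) = 55.8/(-34.4) = -1.6221

-1.6221


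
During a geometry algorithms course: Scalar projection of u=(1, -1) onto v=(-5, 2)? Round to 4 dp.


u.v = -7, |v| = sqrt(29) = 5.3852
Scalar projection = u.v / |v| = -7 / sqrt(29) = -1.2999

-1.2999


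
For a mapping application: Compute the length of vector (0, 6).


|u| = sqrt(0^2 + 6^2) = sqrt(36) = 6

6


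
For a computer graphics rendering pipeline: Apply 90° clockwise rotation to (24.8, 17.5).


90° CW: (x,y) -> (y, -x)
(24.8,17.5) -> (17.5, -24.8)

(17.5, -24.8)


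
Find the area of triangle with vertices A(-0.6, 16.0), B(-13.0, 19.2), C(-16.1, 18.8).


Area = |x_A(y_B-y_C) + x_B(y_C-y_A) + x_C(y_A-y_B)|/2
= |(-0.24) + (-36.4) + 51.52|/2
= 14.88/2 = 7.44

7.44


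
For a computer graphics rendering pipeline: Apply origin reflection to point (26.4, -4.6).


Reflection over origin: (x,y) -> (-x,-y)
(26.4, -4.6) -> (-26.4, 4.6)

(-26.4, 4.6)


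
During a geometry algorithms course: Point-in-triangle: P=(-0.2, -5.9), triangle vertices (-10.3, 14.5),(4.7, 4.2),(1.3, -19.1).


Cross products: AB x AP = -201.97, BC x BP = -79.83, CA x CP = -102.72
All same sign? yes

Yes, inside


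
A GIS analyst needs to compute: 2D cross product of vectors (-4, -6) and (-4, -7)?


u x v = u_x*v_y - u_y*v_x = (-4)*(-7) - (-6)*(-4)
= 28 - 24 = 4

4


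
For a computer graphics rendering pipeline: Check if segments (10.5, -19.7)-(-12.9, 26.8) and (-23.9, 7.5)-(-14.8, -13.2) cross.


Cross products: d1=464.56, d2=403.33, d3=963.12, d4=1024.35
d1*d2 < 0 and d3*d4 < 0? no

No, they don't intersect


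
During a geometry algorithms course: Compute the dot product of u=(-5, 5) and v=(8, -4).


u . v = u_x*v_x + u_y*v_y = (-5)*8 + 5*(-4)
= (-40) + (-20) = -60

-60


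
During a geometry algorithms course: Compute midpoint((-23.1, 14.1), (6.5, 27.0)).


M = (((-23.1)+6.5)/2, (14.1+27)/2)
= (-8.3, 20.55)

(-8.3, 20.55)


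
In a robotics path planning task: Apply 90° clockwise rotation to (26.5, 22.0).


90° CW: (x,y) -> (y, -x)
(26.5,22) -> (22, -26.5)

(22, -26.5)


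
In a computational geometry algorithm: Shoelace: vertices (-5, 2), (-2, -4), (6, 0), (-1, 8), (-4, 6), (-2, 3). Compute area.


Shoelace sum: ((-5)*(-4) - (-2)*2) + ((-2)*0 - 6*(-4)) + (6*8 - (-1)*0) + ((-1)*6 - (-4)*8) + ((-4)*3 - (-2)*6) + ((-2)*2 - (-5)*3)
= 133
Area = |133|/2 = 66.5

66.5


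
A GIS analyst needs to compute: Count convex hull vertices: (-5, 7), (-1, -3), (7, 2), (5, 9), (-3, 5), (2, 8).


Convex hull vertices (CCW): (-5, 7), (-1, -3), (7, 2), (5, 9)
Count = 4

4


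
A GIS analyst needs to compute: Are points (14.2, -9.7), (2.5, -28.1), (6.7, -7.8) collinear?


Cross product: (2.5-14.2)*((-7.8)-(-9.7)) - ((-28.1)-(-9.7))*(6.7-14.2)
= -160.23

No, not collinear


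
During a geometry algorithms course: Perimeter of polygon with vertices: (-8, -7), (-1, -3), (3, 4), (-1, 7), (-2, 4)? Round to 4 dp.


Sides: (-8, -7)->(-1, -3): sqrt(65) = 8.062258, (-1, -3)->(3, 4): sqrt(65) = 8.062258, (3, 4)->(-1, 7): sqrt(25) = 5, (-1, 7)->(-2, 4): sqrt(10) = 3.162278, (-2, 4)->(-8, -7): sqrt(157) = 12.529964
Sum = 36.816758
Perimeter = 36.8168

36.8168


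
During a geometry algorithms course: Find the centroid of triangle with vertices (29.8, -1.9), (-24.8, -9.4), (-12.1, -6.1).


Centroid = ((x_A+x_B+x_C)/3, (y_A+y_B+y_C)/3)
= ((29.8+(-24.8)+(-12.1))/3, ((-1.9)+(-9.4)+(-6.1))/3)
= (-2.3667, -5.8)

(-2.3667, -5.8)


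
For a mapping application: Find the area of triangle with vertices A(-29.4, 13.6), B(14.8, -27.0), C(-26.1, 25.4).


Area = |x_A(y_B-y_C) + x_B(y_C-y_A) + x_C(y_A-y_B)|/2
= |1540.56 + 174.64 + (-1059.66)|/2
= 655.54/2 = 327.77

327.77


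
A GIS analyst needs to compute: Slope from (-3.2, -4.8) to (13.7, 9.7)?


slope = (y2-y1)/(x2-x1) = (9.7-(-4.8))/(13.7-(-3.2)) = 14.5/16.9 = 0.858

0.858


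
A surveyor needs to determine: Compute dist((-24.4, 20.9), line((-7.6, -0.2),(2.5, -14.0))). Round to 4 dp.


|cross product| = 18.73
|line direction| = sqrt(292.45) = 17.1012
Distance = 18.73/sqrt(292.45) = 1.0952

1.0952


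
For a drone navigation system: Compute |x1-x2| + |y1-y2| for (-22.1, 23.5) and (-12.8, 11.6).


|(-22.1)-(-12.8)| + |23.5-11.6| = 9.3 + 11.9 = 21.2

21.2


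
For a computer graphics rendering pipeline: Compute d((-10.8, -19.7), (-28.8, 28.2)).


dx=-18, dy=47.9
d^2 = (-18)^2 + 47.9^2 = 2618.41
d = sqrt(2618.41) = 51.1704

51.1704


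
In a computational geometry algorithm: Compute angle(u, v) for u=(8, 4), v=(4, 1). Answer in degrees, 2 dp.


u.v = 36, |u| = sqrt(80) = 8.9443, |v| = sqrt(17) = 4.1231
cos(theta) = u.v/(|u||v|) = 36/sqrt(1360) = 0.976187
theta = acos(0.976187) = 12.53 degrees

12.53 degrees


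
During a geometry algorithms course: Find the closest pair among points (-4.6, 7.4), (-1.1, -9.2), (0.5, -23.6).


d(P0,P1) = 16.965, d(P0,P2) = 31.4167, d(P1,P2) = 14.4886
Closest: P1 and P2

Closest pair: (-1.1, -9.2) and (0.5, -23.6), distance = 14.4886


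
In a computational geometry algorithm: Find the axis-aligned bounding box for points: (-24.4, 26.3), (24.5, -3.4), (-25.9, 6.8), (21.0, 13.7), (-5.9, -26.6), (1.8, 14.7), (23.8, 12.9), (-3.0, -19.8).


x range: [-25.9, 24.5]
y range: [-26.6, 26.3]
Bounding box: (-25.9,-26.6) to (24.5,26.3)

(-25.9,-26.6) to (24.5,26.3)


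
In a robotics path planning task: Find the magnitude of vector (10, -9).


|u| = sqrt(10^2 + (-9)^2) = sqrt(181) = 13.4536

13.4536


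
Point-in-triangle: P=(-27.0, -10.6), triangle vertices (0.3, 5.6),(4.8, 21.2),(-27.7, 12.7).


Cross products: AB x AP = 352.98, BC x BP = 763.2, CA x CP = -647.43
All same sign? no

No, outside


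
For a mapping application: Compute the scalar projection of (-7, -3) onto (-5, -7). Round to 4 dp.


u.v = 56, |v| = sqrt(74) = 8.6023
Scalar projection = u.v / |v| = 56 / sqrt(74) = 6.5099

6.5099


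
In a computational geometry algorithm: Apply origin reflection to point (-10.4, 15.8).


Reflection over origin: (x,y) -> (-x,-y)
(-10.4, 15.8) -> (10.4, -15.8)

(10.4, -15.8)


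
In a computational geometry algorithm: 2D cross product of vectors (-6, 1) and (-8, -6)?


u x v = u_x*v_y - u_y*v_x = (-6)*(-6) - 1*(-8)
= 36 - (-8) = 44

44


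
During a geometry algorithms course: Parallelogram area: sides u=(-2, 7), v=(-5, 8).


|u x v| = |(-2)*8 - 7*(-5)|
= |(-16) - (-35)| = 19

19


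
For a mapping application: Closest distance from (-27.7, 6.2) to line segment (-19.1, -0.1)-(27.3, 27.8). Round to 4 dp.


Project P onto AB: t = 0 (clamped to [0,1])
Closest point on segment: (-19.1, -0.1)
Distance: 10.6607

10.6607


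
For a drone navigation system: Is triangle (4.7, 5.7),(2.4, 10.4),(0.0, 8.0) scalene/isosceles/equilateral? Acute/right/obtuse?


Side lengths squared: AB^2=27.38, BC^2=11.52, CA^2=27.38
Sorted: [11.52, 27.38, 27.38]
By sides: Isosceles, By angles: Acute

Isosceles, Acute


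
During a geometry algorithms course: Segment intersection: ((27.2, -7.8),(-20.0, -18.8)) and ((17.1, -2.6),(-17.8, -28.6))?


Cross products: d1=444.08, d2=-399.22, d3=-356.54, d4=486.76
d1*d2 < 0 and d3*d4 < 0? yes

Yes, they intersect


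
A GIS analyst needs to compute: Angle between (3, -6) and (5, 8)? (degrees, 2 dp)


u.v = -33, |u| = sqrt(45) = 6.7082, |v| = sqrt(89) = 9.434
cos(theta) = u.v/(|u||v|) = -33/sqrt(4005) = -0.52145
theta = acos(-0.52145) = 121.43 degrees

121.43 degrees


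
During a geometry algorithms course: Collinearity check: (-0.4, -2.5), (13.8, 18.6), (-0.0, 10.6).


Cross product: (13.8-(-0.4))*(10.6-(-2.5)) - (18.6-(-2.5))*(0-(-0.4))
= 177.58

No, not collinear


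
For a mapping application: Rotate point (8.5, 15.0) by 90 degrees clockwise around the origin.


90° CW: (x,y) -> (y, -x)
(8.5,15) -> (15, -8.5)

(15, -8.5)


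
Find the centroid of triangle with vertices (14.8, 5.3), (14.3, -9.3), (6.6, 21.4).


Centroid = ((x_A+x_B+x_C)/3, (y_A+y_B+y_C)/3)
= ((14.8+14.3+6.6)/3, (5.3+(-9.3)+21.4)/3)
= (11.9, 5.8)

(11.9, 5.8)


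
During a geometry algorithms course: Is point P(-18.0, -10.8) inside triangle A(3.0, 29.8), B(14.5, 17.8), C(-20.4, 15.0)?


Cross products: AB x AP = -718.9, BC x BP = 907.14, CA x CP = -639.24
All same sign? no

No, outside


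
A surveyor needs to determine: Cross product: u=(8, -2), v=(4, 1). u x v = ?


u x v = u_x*v_y - u_y*v_x = 8*1 - (-2)*4
= 8 - (-8) = 16

16


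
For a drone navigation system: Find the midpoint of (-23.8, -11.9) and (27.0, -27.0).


M = (((-23.8)+27)/2, ((-11.9)+(-27))/2)
= (1.6, -19.45)

(1.6, -19.45)


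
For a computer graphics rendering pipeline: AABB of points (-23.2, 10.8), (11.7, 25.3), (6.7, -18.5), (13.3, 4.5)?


x range: [-23.2, 13.3]
y range: [-18.5, 25.3]
Bounding box: (-23.2,-18.5) to (13.3,25.3)

(-23.2,-18.5) to (13.3,25.3)


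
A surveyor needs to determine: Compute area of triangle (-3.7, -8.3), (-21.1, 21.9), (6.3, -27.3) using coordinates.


Area = |x_A(y_B-y_C) + x_B(y_C-y_A) + x_C(y_A-y_B)|/2
= |(-182.04) + 400.9 + (-190.26)|/2
= 28.6/2 = 14.3

14.3


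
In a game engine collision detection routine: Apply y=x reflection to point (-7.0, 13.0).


Reflection over y=x: (x,y) -> (y,x)
(-7, 13) -> (13, -7)

(13, -7)


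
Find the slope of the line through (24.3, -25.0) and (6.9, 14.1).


slope = (y2-y1)/(x2-x1) = (14.1-(-25))/(6.9-24.3) = 39.1/(-17.4) = -2.2471

-2.2471


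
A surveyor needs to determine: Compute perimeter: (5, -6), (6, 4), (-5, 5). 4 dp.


Sides: (5, -6)->(6, 4): sqrt(101) = 10.049876, (6, 4)->(-5, 5): sqrt(122) = 11.045361, (-5, 5)->(5, -6): sqrt(221) = 14.866069
Sum = 35.961306
Perimeter = 35.9613

35.9613


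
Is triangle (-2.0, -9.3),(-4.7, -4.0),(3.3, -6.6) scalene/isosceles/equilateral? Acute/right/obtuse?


Side lengths squared: AB^2=35.38, BC^2=70.76, CA^2=35.38
Sorted: [35.38, 35.38, 70.76]
By sides: Isosceles, By angles: Right

Isosceles, Right


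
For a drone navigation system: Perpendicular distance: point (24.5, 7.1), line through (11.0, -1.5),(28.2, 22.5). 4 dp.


|cross product| = 176.08
|line direction| = sqrt(871.84) = 29.5269
Distance = 176.08/sqrt(871.84) = 5.9634

5.9634


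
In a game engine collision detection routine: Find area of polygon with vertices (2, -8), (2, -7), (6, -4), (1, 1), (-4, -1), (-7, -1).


Shoelace sum: (2*(-7) - 2*(-8)) + (2*(-4) - 6*(-7)) + (6*1 - 1*(-4)) + (1*(-1) - (-4)*1) + ((-4)*(-1) - (-7)*(-1)) + ((-7)*(-8) - 2*(-1))
= 104
Area = |104|/2 = 52

52


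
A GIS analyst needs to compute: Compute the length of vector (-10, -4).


|u| = sqrt((-10)^2 + (-4)^2) = sqrt(116) = 10.7703

10.7703


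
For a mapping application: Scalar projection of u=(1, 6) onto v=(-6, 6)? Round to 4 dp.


u.v = 30, |v| = sqrt(72) = 8.4853
Scalar projection = u.v / |v| = 30 / sqrt(72) = 3.5355

3.5355


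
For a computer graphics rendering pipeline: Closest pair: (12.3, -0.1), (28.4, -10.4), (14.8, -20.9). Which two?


d(P0,P1) = 19.1128, d(P0,P2) = 20.9497, d(P1,P2) = 17.1817
Closest: P1 and P2

Closest pair: (28.4, -10.4) and (14.8, -20.9), distance = 17.1817


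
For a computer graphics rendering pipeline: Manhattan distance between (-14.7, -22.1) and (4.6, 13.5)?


|(-14.7)-4.6| + |(-22.1)-13.5| = 19.3 + 35.6 = 54.9

54.9


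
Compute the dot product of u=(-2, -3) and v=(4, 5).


u . v = u_x*v_x + u_y*v_y = (-2)*4 + (-3)*5
= (-8) + (-15) = -23

-23


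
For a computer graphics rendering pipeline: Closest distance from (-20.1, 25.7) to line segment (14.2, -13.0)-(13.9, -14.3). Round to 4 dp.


Project P onto AB: t = 0 (clamped to [0,1])
Closest point on segment: (14.2, -13)
Distance: 51.7125

51.7125


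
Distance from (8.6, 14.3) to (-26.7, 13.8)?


dx=-35.3, dy=-0.5
d^2 = (-35.3)^2 + (-0.5)^2 = 1246.34
d = sqrt(1246.34) = 35.3035

35.3035


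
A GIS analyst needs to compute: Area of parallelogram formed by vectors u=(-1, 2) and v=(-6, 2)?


|u x v| = |(-1)*2 - 2*(-6)|
= |(-2) - (-12)| = 10

10


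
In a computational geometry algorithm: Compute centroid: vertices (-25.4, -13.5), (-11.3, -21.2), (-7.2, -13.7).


Centroid = ((x_A+x_B+x_C)/3, (y_A+y_B+y_C)/3)
= (((-25.4)+(-11.3)+(-7.2))/3, ((-13.5)+(-21.2)+(-13.7))/3)
= (-14.6333, -16.1333)

(-14.6333, -16.1333)


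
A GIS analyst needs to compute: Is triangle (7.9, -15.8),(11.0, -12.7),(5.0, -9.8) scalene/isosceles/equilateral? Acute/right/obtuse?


Side lengths squared: AB^2=19.22, BC^2=44.41, CA^2=44.41
Sorted: [19.22, 44.41, 44.41]
By sides: Isosceles, By angles: Acute

Isosceles, Acute


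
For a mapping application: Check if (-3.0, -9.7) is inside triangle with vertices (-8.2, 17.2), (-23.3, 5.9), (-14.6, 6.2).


Cross products: AB x AP = 464.95, BC x BP = -141.81, CA x CP = -229.36
All same sign? no

No, outside


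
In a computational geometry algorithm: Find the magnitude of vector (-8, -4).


|u| = sqrt((-8)^2 + (-4)^2) = sqrt(80) = 8.9443

8.9443


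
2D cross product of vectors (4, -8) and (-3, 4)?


u x v = u_x*v_y - u_y*v_x = 4*4 - (-8)*(-3)
= 16 - 24 = -8

-8


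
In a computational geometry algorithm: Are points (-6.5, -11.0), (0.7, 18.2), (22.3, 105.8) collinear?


Cross product: (0.7-(-6.5))*(105.8-(-11)) - (18.2-(-11))*(22.3-(-6.5))
= 0

Yes, collinear


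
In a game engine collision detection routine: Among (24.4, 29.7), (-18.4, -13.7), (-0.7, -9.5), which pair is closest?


d(P0,P1) = 60.9541, d(P0,P2) = 46.5473, d(P1,P2) = 18.1915
Closest: P1 and P2

Closest pair: (-18.4, -13.7) and (-0.7, -9.5), distance = 18.1915


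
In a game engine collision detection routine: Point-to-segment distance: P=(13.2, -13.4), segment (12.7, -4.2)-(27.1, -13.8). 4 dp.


Project P onto AB: t = 0.3189 (clamped to [0,1])
Closest point on segment: (17.2923, -7.2615)
Distance: 7.3775

7.3775


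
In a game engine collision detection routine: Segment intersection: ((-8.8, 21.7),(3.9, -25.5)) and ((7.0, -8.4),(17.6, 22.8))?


Cross products: d1=812.02, d2=-84.54, d3=363.49, d4=1260.05
d1*d2 < 0 and d3*d4 < 0? no

No, they don't intersect


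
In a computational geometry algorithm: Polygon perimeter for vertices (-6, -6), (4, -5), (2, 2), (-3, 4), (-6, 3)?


Sides: (-6, -6)->(4, -5): sqrt(101) = 10.049876, (4, -5)->(2, 2): sqrt(53) = 7.28011, (2, 2)->(-3, 4): sqrt(29) = 5.385165, (-3, 4)->(-6, 3): sqrt(10) = 3.162278, (-6, 3)->(-6, -6): sqrt(81) = 9
Sum = 34.877429
Perimeter = 34.8774

34.8774


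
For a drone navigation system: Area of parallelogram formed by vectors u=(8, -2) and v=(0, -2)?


|u x v| = |8*(-2) - (-2)*0|
= |(-16) - 0| = 16

16


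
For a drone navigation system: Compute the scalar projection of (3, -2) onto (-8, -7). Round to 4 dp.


u.v = -10, |v| = sqrt(113) = 10.6301
Scalar projection = u.v / |v| = -10 / sqrt(113) = -0.9407

-0.9407


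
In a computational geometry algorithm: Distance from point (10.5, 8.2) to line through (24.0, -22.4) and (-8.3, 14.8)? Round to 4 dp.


|cross product| = 486.18
|line direction| = sqrt(2427.13) = 49.2659
Distance = 486.18/sqrt(2427.13) = 9.8685

9.8685


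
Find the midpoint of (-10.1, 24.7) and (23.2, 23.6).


M = (((-10.1)+23.2)/2, (24.7+23.6)/2)
= (6.55, 24.15)

(6.55, 24.15)


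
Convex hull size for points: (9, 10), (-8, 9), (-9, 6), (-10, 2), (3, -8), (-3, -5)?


Convex hull vertices (CCW): (-10, 2), (-3, -5), (3, -8), (9, 10), (-8, 9), (-9, 6)
Count = 6

6


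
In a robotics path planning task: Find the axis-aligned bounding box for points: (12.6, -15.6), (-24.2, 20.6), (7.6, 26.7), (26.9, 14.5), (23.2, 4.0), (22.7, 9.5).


x range: [-24.2, 26.9]
y range: [-15.6, 26.7]
Bounding box: (-24.2,-15.6) to (26.9,26.7)

(-24.2,-15.6) to (26.9,26.7)


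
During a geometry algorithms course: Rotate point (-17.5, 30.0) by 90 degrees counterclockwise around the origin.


90° CCW: (x,y) -> (-y, x)
(-17.5,30) -> (-30, -17.5)

(-30, -17.5)


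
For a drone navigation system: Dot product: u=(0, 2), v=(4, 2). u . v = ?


u . v = u_x*v_x + u_y*v_y = 0*4 + 2*2
= 0 + 4 = 4

4


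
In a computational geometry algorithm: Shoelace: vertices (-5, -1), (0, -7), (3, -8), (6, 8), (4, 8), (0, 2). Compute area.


Shoelace sum: ((-5)*(-7) - 0*(-1)) + (0*(-8) - 3*(-7)) + (3*8 - 6*(-8)) + (6*8 - 4*8) + (4*2 - 0*8) + (0*(-1) - (-5)*2)
= 162
Area = |162|/2 = 81

81


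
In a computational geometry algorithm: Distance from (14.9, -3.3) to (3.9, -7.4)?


dx=-11, dy=-4.1
d^2 = (-11)^2 + (-4.1)^2 = 137.81
d = sqrt(137.81) = 11.7393

11.7393


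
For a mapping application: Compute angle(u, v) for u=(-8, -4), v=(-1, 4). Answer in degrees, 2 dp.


u.v = -8, |u| = sqrt(80) = 8.9443, |v| = sqrt(17) = 4.1231
cos(theta) = u.v/(|u||v|) = -8/sqrt(1360) = -0.21693
theta = acos(-0.21693) = 102.53 degrees

102.53 degrees


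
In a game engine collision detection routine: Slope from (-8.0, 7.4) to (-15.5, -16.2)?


slope = (y2-y1)/(x2-x1) = ((-16.2)-7.4)/((-15.5)-(-8)) = (-23.6)/(-7.5) = 3.1467

3.1467


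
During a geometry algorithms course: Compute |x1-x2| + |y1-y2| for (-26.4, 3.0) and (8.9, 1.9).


|(-26.4)-8.9| + |3-1.9| = 35.3 + 1.1 = 36.4

36.4


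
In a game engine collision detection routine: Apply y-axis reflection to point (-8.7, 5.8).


Reflection over y-axis: (x,y) -> (-x,y)
(-8.7, 5.8) -> (8.7, 5.8)

(8.7, 5.8)


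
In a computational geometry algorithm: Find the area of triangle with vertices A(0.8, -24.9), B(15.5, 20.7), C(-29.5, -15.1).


Area = |x_A(y_B-y_C) + x_B(y_C-y_A) + x_C(y_A-y_B)|/2
= |28.64 + 151.9 + 1345.2|/2
= 1525.74/2 = 762.87

762.87


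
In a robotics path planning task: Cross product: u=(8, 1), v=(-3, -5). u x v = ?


u x v = u_x*v_y - u_y*v_x = 8*(-5) - 1*(-3)
= (-40) - (-3) = -37

-37


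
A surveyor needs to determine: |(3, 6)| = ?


|u| = sqrt(3^2 + 6^2) = sqrt(45) = 6.7082

6.7082


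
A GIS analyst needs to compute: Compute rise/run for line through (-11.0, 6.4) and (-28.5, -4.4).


slope = (y2-y1)/(x2-x1) = ((-4.4)-6.4)/((-28.5)-(-11)) = (-10.8)/(-17.5) = 0.6171

0.6171


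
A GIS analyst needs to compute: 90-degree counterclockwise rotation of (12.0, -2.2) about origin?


90° CCW: (x,y) -> (-y, x)
(12,-2.2) -> (2.2, 12)

(2.2, 12)


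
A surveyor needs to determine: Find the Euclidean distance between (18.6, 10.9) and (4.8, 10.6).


dx=-13.8, dy=-0.3
d^2 = (-13.8)^2 + (-0.3)^2 = 190.53
d = sqrt(190.53) = 13.8033

13.8033


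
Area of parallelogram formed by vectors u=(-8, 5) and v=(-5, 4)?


|u x v| = |(-8)*4 - 5*(-5)|
= |(-32) - (-25)| = 7

7


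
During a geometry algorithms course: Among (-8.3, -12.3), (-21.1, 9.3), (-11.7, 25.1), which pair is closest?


d(P0,P1) = 25.1078, d(P0,P2) = 37.5542, d(P1,P2) = 18.3848
Closest: P1 and P2

Closest pair: (-21.1, 9.3) and (-11.7, 25.1), distance = 18.3848


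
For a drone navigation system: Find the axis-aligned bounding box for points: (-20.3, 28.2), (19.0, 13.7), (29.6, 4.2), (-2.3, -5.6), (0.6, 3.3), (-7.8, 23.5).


x range: [-20.3, 29.6]
y range: [-5.6, 28.2]
Bounding box: (-20.3,-5.6) to (29.6,28.2)

(-20.3,-5.6) to (29.6,28.2)


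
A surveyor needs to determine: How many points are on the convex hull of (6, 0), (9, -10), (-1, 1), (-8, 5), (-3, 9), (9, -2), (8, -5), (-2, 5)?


Convex hull vertices (CCW): (-8, 5), (9, -10), (9, -2), (-3, 9)
Count = 4

4


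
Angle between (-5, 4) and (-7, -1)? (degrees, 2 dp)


u.v = 31, |u| = sqrt(41) = 6.4031, |v| = sqrt(50) = 7.0711
cos(theta) = u.v/(|u||v|) = 31/sqrt(2050) = 0.684675
theta = acos(0.684675) = 46.79 degrees

46.79 degrees


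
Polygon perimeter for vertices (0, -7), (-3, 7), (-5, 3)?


Sides: (0, -7)->(-3, 7): sqrt(205) = 14.317821, (-3, 7)->(-5, 3): sqrt(20) = 4.472136, (-5, 3)->(0, -7): sqrt(125) = 11.18034
Sum = 29.970297
Perimeter = 29.9703

29.9703


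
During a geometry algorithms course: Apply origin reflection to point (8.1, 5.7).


Reflection over origin: (x,y) -> (-x,-y)
(8.1, 5.7) -> (-8.1, -5.7)

(-8.1, -5.7)


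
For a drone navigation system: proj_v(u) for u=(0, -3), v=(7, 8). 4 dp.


u.v = -24, |v| = sqrt(113) = 10.6301
Scalar projection = u.v / |v| = -24 / sqrt(113) = -2.2577

-2.2577


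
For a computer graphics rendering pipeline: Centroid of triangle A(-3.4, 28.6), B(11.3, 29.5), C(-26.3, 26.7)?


Centroid = ((x_A+x_B+x_C)/3, (y_A+y_B+y_C)/3)
= (((-3.4)+11.3+(-26.3))/3, (28.6+29.5+26.7)/3)
= (-6.1333, 28.2667)

(-6.1333, 28.2667)


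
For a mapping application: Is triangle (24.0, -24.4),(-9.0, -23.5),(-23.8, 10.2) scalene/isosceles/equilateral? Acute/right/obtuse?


Side lengths squared: AB^2=1089.81, BC^2=1354.73, CA^2=3482
Sorted: [1089.81, 1354.73, 3482]
By sides: Scalene, By angles: Obtuse

Scalene, Obtuse


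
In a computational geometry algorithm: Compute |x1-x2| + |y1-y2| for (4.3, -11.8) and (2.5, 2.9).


|4.3-2.5| + |(-11.8)-2.9| = 1.8 + 14.7 = 16.5

16.5


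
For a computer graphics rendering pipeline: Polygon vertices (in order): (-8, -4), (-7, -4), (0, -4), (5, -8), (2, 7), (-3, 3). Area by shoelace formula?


Shoelace sum: ((-8)*(-4) - (-7)*(-4)) + ((-7)*(-4) - 0*(-4)) + (0*(-8) - 5*(-4)) + (5*7 - 2*(-8)) + (2*3 - (-3)*7) + ((-3)*(-4) - (-8)*3)
= 166
Area = |166|/2 = 83

83


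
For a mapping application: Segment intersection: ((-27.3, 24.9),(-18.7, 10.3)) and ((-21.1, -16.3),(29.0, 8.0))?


Cross products: d1=2214.78, d2=1274.34, d3=-263.8, d4=676.64
d1*d2 < 0 and d3*d4 < 0? no

No, they don't intersect


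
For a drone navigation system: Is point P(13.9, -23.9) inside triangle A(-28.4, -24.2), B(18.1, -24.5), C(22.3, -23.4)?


Cross products: AB x AP = 26.64, BC x BP = 7.14, CA x CP = 18.63
All same sign? yes

Yes, inside


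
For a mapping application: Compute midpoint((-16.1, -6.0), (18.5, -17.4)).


M = (((-16.1)+18.5)/2, ((-6)+(-17.4))/2)
= (1.2, -11.7)

(1.2, -11.7)


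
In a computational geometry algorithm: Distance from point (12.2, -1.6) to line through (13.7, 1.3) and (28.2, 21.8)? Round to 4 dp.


|cross product| = 11.3
|line direction| = sqrt(630.5) = 25.1098
Distance = 11.3/sqrt(630.5) = 0.45

0.45


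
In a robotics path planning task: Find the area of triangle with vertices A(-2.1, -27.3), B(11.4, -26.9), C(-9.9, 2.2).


Area = |x_A(y_B-y_C) + x_B(y_C-y_A) + x_C(y_A-y_B)|/2
= |61.11 + 336.3 + 3.96|/2
= 401.37/2 = 200.685

200.685


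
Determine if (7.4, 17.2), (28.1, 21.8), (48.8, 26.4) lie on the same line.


Cross product: (28.1-7.4)*(26.4-17.2) - (21.8-17.2)*(48.8-7.4)
= 0

Yes, collinear


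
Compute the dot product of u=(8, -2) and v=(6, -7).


u . v = u_x*v_x + u_y*v_y = 8*6 + (-2)*(-7)
= 48 + 14 = 62

62


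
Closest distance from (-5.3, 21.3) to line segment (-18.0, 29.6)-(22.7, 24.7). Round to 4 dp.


Project P onto AB: t = 0.3318 (clamped to [0,1])
Closest point on segment: (-4.4965, 27.9743)
Distance: 6.7225

6.7225


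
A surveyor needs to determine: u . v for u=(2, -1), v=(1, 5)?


u . v = u_x*v_x + u_y*v_y = 2*1 + (-1)*5
= 2 + (-5) = -3

-3


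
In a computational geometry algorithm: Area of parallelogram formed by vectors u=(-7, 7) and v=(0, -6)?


|u x v| = |(-7)*(-6) - 7*0|
= |42 - 0| = 42

42


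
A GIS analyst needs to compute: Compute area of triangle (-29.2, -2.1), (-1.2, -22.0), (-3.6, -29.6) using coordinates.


Area = |x_A(y_B-y_C) + x_B(y_C-y_A) + x_C(y_A-y_B)|/2
= |(-221.92) + 33 + (-71.64)|/2
= 260.56/2 = 130.28

130.28


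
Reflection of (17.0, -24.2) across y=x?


Reflection over y=x: (x,y) -> (y,x)
(17, -24.2) -> (-24.2, 17)

(-24.2, 17)


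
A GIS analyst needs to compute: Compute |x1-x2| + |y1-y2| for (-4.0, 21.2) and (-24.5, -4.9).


|(-4)-(-24.5)| + |21.2-(-4.9)| = 20.5 + 26.1 = 46.6

46.6


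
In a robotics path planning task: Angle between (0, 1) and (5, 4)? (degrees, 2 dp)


u.v = 4, |u| = sqrt(1) = 1, |v| = sqrt(41) = 6.4031
cos(theta) = u.v/(|u||v|) = 4/sqrt(41) = 0.624695
theta = acos(0.624695) = 51.34 degrees

51.34 degrees


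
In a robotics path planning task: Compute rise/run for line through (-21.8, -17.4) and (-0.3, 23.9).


slope = (y2-y1)/(x2-x1) = (23.9-(-17.4))/((-0.3)-(-21.8)) = 41.3/21.5 = 1.9209

1.9209


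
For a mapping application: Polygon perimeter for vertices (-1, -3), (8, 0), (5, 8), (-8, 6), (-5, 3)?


Sides: (-1, -3)->(8, 0): sqrt(90) = 9.486833, (8, 0)->(5, 8): sqrt(73) = 8.544004, (5, 8)->(-8, 6): sqrt(173) = 13.152946, (-8, 6)->(-5, 3): sqrt(18) = 4.242641, (-5, 3)->(-1, -3): sqrt(52) = 7.211103
Sum = 42.637527
Perimeter = 42.6375

42.6375


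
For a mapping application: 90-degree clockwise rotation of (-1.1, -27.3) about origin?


90° CW: (x,y) -> (y, -x)
(-1.1,-27.3) -> (-27.3, 1.1)

(-27.3, 1.1)


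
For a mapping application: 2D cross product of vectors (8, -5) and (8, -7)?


u x v = u_x*v_y - u_y*v_x = 8*(-7) - (-5)*8
= (-56) - (-40) = -16

-16


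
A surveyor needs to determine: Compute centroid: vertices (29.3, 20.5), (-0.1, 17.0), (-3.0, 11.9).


Centroid = ((x_A+x_B+x_C)/3, (y_A+y_B+y_C)/3)
= ((29.3+(-0.1)+(-3))/3, (20.5+17+11.9)/3)
= (8.7333, 16.4667)

(8.7333, 16.4667)


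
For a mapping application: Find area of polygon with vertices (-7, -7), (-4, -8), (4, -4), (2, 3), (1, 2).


Shoelace sum: ((-7)*(-8) - (-4)*(-7)) + ((-4)*(-4) - 4*(-8)) + (4*3 - 2*(-4)) + (2*2 - 1*3) + (1*(-7) - (-7)*2)
= 104
Area = |104|/2 = 52

52


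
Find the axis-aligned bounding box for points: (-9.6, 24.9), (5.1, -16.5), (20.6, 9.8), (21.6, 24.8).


x range: [-9.6, 21.6]
y range: [-16.5, 24.9]
Bounding box: (-9.6,-16.5) to (21.6,24.9)

(-9.6,-16.5) to (21.6,24.9)


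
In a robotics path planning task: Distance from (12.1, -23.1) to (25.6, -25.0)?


dx=13.5, dy=-1.9
d^2 = 13.5^2 + (-1.9)^2 = 185.86
d = sqrt(185.86) = 13.633

13.633


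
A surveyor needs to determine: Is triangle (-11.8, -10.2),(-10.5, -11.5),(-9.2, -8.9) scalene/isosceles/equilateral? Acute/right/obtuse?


Side lengths squared: AB^2=3.38, BC^2=8.45, CA^2=8.45
Sorted: [3.38, 8.45, 8.45]
By sides: Isosceles, By angles: Acute

Isosceles, Acute


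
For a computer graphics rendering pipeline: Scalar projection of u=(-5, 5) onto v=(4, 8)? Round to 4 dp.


u.v = 20, |v| = sqrt(80) = 8.9443
Scalar projection = u.v / |v| = 20 / sqrt(80) = 2.2361

2.2361


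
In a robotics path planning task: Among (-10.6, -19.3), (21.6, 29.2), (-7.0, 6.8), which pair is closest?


d(P0,P1) = 58.2159, d(P0,P2) = 26.3471, d(P1,P2) = 36.328
Closest: P0 and P2

Closest pair: (-10.6, -19.3) and (-7.0, 6.8), distance = 26.3471


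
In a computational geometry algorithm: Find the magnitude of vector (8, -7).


|u| = sqrt(8^2 + (-7)^2) = sqrt(113) = 10.6301

10.6301


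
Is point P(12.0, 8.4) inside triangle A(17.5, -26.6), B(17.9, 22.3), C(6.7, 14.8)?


Cross products: AB x AP = 282.95, BC x BP = 111.43, CA x CP = 150.3
All same sign? yes

Yes, inside


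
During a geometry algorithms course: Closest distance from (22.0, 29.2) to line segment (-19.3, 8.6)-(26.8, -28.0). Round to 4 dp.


Project P onto AB: t = 0.3319 (clamped to [0,1])
Closest point on segment: (-3.9992, -3.5477)
Distance: 41.8135

41.8135


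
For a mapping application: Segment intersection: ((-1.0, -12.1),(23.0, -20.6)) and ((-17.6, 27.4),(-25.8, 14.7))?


Cross products: d1=534.72, d2=909.22, d3=806.9, d4=432.4
d1*d2 < 0 and d3*d4 < 0? no

No, they don't intersect


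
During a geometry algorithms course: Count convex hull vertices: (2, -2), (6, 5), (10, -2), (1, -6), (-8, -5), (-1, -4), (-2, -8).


Convex hull vertices (CCW): (-8, -5), (-2, -8), (10, -2), (6, 5)
Count = 4

4


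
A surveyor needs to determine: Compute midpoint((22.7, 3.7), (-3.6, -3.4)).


M = ((22.7+(-3.6))/2, (3.7+(-3.4))/2)
= (9.55, 0.15)

(9.55, 0.15)


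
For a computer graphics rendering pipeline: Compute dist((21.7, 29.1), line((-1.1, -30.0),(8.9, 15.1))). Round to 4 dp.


|cross product| = 437.28
|line direction| = sqrt(2134.01) = 46.1953
Distance = 437.28/sqrt(2134.01) = 9.4659

9.4659


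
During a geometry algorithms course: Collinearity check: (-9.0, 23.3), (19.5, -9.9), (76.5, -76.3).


Cross product: (19.5-(-9))*((-76.3)-23.3) - ((-9.9)-23.3)*(76.5-(-9))
= 0

Yes, collinear


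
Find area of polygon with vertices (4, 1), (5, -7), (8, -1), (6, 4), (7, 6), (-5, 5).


Shoelace sum: (4*(-7) - 5*1) + (5*(-1) - 8*(-7)) + (8*4 - 6*(-1)) + (6*6 - 7*4) + (7*5 - (-5)*6) + ((-5)*1 - 4*5)
= 104
Area = |104|/2 = 52

52


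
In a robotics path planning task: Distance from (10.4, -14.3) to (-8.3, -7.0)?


dx=-18.7, dy=7.3
d^2 = (-18.7)^2 + 7.3^2 = 402.98
d = sqrt(402.98) = 20.0744

20.0744


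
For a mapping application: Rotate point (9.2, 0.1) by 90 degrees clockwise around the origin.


90° CW: (x,y) -> (y, -x)
(9.2,0.1) -> (0.1, -9.2)

(0.1, -9.2)


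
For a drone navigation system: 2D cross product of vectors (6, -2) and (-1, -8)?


u x v = u_x*v_y - u_y*v_x = 6*(-8) - (-2)*(-1)
= (-48) - 2 = -50

-50


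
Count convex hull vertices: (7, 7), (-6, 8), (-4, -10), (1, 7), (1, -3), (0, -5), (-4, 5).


Convex hull vertices (CCW): (-6, 8), (-4, -10), (0, -5), (7, 7)
Count = 4

4


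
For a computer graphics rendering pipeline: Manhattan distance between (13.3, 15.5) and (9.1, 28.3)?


|13.3-9.1| + |15.5-28.3| = 4.2 + 12.8 = 17

17


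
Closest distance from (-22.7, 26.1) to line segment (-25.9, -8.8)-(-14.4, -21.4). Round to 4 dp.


Project P onto AB: t = 0 (clamped to [0,1])
Closest point on segment: (-25.9, -8.8)
Distance: 35.0464

35.0464


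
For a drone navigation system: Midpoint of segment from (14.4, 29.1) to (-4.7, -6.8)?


M = ((14.4+(-4.7))/2, (29.1+(-6.8))/2)
= (4.85, 11.15)

(4.85, 11.15)


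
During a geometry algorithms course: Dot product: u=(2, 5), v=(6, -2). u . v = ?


u . v = u_x*v_x + u_y*v_y = 2*6 + 5*(-2)
= 12 + (-10) = 2

2


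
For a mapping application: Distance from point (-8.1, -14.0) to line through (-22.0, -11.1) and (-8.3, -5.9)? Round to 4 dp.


|cross product| = 112.01
|line direction| = sqrt(214.73) = 14.6537
Distance = 112.01/sqrt(214.73) = 7.6438

7.6438


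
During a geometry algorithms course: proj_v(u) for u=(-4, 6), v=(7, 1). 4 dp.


u.v = -22, |v| = sqrt(50) = 7.0711
Scalar projection = u.v / |v| = -22 / sqrt(50) = -3.1113

-3.1113


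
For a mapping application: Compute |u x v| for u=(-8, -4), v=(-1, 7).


|u x v| = |(-8)*7 - (-4)*(-1)|
= |(-56) - 4| = 60

60


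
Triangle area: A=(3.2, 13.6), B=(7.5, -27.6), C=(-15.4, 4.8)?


Area = |x_A(y_B-y_C) + x_B(y_C-y_A) + x_C(y_A-y_B)|/2
= |(-103.68) + (-66) + (-634.48)|/2
= 804.16/2 = 402.08

402.08


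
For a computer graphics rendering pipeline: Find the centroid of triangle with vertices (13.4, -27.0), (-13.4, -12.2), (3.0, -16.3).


Centroid = ((x_A+x_B+x_C)/3, (y_A+y_B+y_C)/3)
= ((13.4+(-13.4)+3)/3, ((-27)+(-12.2)+(-16.3))/3)
= (1, -18.5)

(1, -18.5)


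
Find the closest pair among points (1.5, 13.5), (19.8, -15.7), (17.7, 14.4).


d(P0,P1) = 34.4606, d(P0,P2) = 16.225, d(P1,P2) = 30.1732
Closest: P0 and P2

Closest pair: (1.5, 13.5) and (17.7, 14.4), distance = 16.225


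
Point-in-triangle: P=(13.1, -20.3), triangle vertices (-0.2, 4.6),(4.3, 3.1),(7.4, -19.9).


Cross products: AB x AP = -92.1, BC x BP = 129.86, CA x CP = -136.61
All same sign? no

No, outside


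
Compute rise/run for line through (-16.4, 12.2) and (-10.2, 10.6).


slope = (y2-y1)/(x2-x1) = (10.6-12.2)/((-10.2)-(-16.4)) = (-1.6)/6.2 = -0.2581

-0.2581


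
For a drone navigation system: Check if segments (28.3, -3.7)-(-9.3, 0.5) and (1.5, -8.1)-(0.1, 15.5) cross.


Cross products: d1=-638.64, d2=242.84, d3=278, d4=-603.48
d1*d2 < 0 and d3*d4 < 0? yes

Yes, they intersect


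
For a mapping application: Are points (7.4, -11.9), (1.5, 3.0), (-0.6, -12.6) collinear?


Cross product: (1.5-7.4)*((-12.6)-(-11.9)) - (3-(-11.9))*((-0.6)-7.4)
= 123.33

No, not collinear


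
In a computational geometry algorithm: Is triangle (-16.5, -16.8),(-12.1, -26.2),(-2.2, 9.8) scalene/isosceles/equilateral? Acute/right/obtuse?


Side lengths squared: AB^2=107.72, BC^2=1394.01, CA^2=912.05
Sorted: [107.72, 912.05, 1394.01]
By sides: Scalene, By angles: Obtuse

Scalene, Obtuse


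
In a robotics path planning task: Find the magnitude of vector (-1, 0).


|u| = sqrt((-1)^2 + 0^2) = sqrt(1) = 1

1


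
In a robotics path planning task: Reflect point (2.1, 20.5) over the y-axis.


Reflection over y-axis: (x,y) -> (-x,y)
(2.1, 20.5) -> (-2.1, 20.5)

(-2.1, 20.5)


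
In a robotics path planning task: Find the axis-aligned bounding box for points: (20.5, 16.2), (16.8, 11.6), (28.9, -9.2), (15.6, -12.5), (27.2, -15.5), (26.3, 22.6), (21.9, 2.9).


x range: [15.6, 28.9]
y range: [-15.5, 22.6]
Bounding box: (15.6,-15.5) to (28.9,22.6)

(15.6,-15.5) to (28.9,22.6)


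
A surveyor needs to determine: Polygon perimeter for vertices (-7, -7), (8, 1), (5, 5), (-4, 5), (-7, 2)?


Sides: (-7, -7)->(8, 1): sqrt(289) = 17, (8, 1)->(5, 5): sqrt(25) = 5, (5, 5)->(-4, 5): sqrt(81) = 9, (-4, 5)->(-7, 2): sqrt(18) = 4.242641, (-7, 2)->(-7, -7): sqrt(81) = 9
Sum = 44.242641
Perimeter = 44.2426

44.2426


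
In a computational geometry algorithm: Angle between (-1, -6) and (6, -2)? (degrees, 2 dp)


u.v = 6, |u| = sqrt(37) = 6.0828, |v| = sqrt(40) = 6.3246
cos(theta) = u.v/(|u||v|) = 6/sqrt(1480) = 0.155963
theta = acos(0.155963) = 81.03 degrees

81.03 degrees


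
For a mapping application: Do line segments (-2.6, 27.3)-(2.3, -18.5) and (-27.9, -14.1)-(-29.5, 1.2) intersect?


Cross products: d1=-453.33, d2=-455.02, d3=-1361.6, d4=-1359.91
d1*d2 < 0 and d3*d4 < 0? no

No, they don't intersect


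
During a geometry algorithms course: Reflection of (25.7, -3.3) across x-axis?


Reflection over x-axis: (x,y) -> (x,-y)
(25.7, -3.3) -> (25.7, 3.3)

(25.7, 3.3)


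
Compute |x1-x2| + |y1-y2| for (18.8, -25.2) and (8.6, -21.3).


|18.8-8.6| + |(-25.2)-(-21.3)| = 10.2 + 3.9 = 14.1

14.1


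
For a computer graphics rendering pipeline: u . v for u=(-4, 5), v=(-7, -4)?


u . v = u_x*v_x + u_y*v_y = (-4)*(-7) + 5*(-4)
= 28 + (-20) = 8

8


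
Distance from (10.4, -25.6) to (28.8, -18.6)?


dx=18.4, dy=7
d^2 = 18.4^2 + 7^2 = 387.56
d = sqrt(387.56) = 19.6865

19.6865


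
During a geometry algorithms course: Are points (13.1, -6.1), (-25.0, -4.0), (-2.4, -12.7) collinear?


Cross product: ((-25)-13.1)*((-12.7)-(-6.1)) - ((-4)-(-6.1))*((-2.4)-13.1)
= 284.01

No, not collinear


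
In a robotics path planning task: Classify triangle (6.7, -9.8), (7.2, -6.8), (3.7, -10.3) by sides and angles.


Side lengths squared: AB^2=9.25, BC^2=24.5, CA^2=9.25
Sorted: [9.25, 9.25, 24.5]
By sides: Isosceles, By angles: Obtuse

Isosceles, Obtuse


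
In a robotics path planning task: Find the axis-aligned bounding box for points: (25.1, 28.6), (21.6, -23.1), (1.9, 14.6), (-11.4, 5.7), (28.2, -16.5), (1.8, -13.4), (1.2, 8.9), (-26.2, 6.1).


x range: [-26.2, 28.2]
y range: [-23.1, 28.6]
Bounding box: (-26.2,-23.1) to (28.2,28.6)

(-26.2,-23.1) to (28.2,28.6)


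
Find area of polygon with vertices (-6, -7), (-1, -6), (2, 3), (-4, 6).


Shoelace sum: ((-6)*(-6) - (-1)*(-7)) + ((-1)*3 - 2*(-6)) + (2*6 - (-4)*3) + ((-4)*(-7) - (-6)*6)
= 126
Area = |126|/2 = 63

63
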